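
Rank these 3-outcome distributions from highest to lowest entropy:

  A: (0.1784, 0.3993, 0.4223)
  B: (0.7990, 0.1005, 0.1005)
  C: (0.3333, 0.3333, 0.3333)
C > A > B

Key insight: Entropy is maximized by uniform distributions and minimized by concentrated distributions.

- Uniform distributions have maximum entropy log₂(3) = 1.5850 bits
- The more "peaked" or concentrated a distribution, the lower its entropy

Entropies:
  H(A) = 1.4977 bits
  H(B) = 0.9249 bits
  H(C) = 1.5850 bits

Ranking: C > A > B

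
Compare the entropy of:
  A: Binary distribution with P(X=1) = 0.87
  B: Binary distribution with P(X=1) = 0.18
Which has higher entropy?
B

For binary distributions, entropy is maximized at p=0.5 and decreases as p moves toward 0 or 1.

H(A) = H(0.87) = 0.5574 bits
H(B) = H(0.18) = 0.6801 bits

Distribution B (p=0.18) is closer to uniform (p=0.5), so it has higher entropy.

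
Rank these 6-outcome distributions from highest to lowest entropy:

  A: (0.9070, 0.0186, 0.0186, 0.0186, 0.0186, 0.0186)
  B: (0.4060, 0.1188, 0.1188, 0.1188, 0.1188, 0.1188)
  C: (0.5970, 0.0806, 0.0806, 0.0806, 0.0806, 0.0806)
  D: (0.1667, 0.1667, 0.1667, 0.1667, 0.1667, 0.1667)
D > B > C > A

Key insight: Entropy is maximized by uniform distributions and minimized by concentrated distributions.

Entropies:
  H(A) = 0.6623 bits
  H(B) = 2.3536 bits
  H(C) = 1.9084 bits
  H(D) = 2.5850 bits

Ranking: D > B > C > A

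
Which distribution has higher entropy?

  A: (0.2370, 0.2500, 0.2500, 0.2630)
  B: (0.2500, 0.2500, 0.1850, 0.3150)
A

Both distributions are close to uniform, making this a harder comparison.

H(A) = 1.9990 bits
H(B) = 1.9753 bits

The distribution closer to uniform has higher entropy.
Answer: A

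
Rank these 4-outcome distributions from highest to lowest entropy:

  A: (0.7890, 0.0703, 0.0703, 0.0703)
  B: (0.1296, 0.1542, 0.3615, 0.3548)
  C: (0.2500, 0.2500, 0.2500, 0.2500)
C > B > A

Key insight: Entropy is maximized by uniform distributions and minimized by concentrated distributions.

- Uniform distributions have maximum entropy log₂(4) = 2.0000 bits
- The more "peaked" or concentrated a distribution, the lower its entropy

Entropies:
  H(A) = 1.0778 bits
  H(B) = 1.8589 bits
  H(C) = 2.0000 bits

Ranking: C > B > A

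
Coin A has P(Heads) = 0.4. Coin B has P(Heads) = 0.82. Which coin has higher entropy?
A

For binary distributions, entropy is maximized at p=0.5 and decreases as p moves toward 0 or 1.

H(A) = H(0.4) = 0.9710 bits
H(B) = H(0.82) = 0.6801 bits

Distribution A (p=0.4) is closer to uniform (p=0.5), so it has higher entropy.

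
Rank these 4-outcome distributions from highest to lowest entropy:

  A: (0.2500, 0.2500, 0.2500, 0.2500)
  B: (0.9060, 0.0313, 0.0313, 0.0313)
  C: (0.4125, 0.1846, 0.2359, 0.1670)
A > C > B

Key insight: Entropy is maximized by uniform distributions and minimized by concentrated distributions.

- Uniform distributions have maximum entropy log₂(4) = 2.0000 bits
- The more "peaked" or concentrated a distribution, the lower its entropy

Entropies:
  H(A) = 2.0000 bits
  H(B) = 0.5987 bits
  H(C) = 1.8997 bits

Ranking: A > C > B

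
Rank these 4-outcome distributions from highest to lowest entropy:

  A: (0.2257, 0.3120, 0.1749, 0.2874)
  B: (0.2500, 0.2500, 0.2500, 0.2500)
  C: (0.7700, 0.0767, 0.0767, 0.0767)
B > A > C

Key insight: Entropy is maximized by uniform distributions and minimized by concentrated distributions.

- Uniform distributions have maximum entropy log₂(4) = 2.0000 bits
- The more "peaked" or concentrated a distribution, the lower its entropy

Entropies:
  H(A) = 1.9659 bits
  H(B) = 2.0000 bits
  H(C) = 1.1426 bits

Ranking: B > A > C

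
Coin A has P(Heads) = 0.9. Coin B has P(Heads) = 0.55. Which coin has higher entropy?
B

For binary distributions, entropy is maximized at p=0.5 and decreases as p moves toward 0 or 1.

H(A) = H(0.9) = 0.4690 bits
H(B) = H(0.55) = 0.9928 bits

Distribution B (p=0.55) is closer to uniform (p=0.5), so it has higher entropy.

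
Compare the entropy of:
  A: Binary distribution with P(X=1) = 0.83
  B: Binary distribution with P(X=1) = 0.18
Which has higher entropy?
B

For binary distributions, entropy is maximized at p=0.5 and decreases as p moves toward 0 or 1.

H(A) = H(0.83) = 0.6577 bits
H(B) = H(0.18) = 0.6801 bits

Distribution B (p=0.18) is closer to uniform (p=0.5), so it has higher entropy.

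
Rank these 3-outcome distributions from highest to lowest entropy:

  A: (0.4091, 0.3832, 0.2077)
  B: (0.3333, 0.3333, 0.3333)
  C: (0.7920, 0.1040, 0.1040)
B > A > C

Key insight: Entropy is maximized by uniform distributions and minimized by concentrated distributions.

- Uniform distributions have maximum entropy log₂(3) = 1.5850 bits
- The more "peaked" or concentrated a distribution, the lower its entropy

Entropies:
  H(A) = 1.5287 bits
  H(B) = 1.5850 bits
  H(C) = 0.9456 bits

Ranking: B > A > C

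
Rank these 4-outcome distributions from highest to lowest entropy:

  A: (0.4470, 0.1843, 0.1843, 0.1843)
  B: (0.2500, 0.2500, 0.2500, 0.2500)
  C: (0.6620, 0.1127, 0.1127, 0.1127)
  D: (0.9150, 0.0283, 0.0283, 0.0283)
B > A > C > D

Key insight: Entropy is maximized by uniform distributions and minimized by concentrated distributions.

Entropies:
  H(A) = 1.8684 bits
  H(B) = 2.0000 bits
  H(C) = 1.4586 bits
  H(D) = 0.5543 bits

Ranking: B > A > C > D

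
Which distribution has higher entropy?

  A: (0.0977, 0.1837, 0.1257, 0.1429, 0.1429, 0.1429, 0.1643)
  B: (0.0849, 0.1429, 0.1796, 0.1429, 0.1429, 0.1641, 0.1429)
A

Both distributions are close to uniform, making this a harder comparison.

H(A) = 2.7843 bits
H(B) = 2.7790 bits

The distribution closer to uniform has higher entropy.
Answer: A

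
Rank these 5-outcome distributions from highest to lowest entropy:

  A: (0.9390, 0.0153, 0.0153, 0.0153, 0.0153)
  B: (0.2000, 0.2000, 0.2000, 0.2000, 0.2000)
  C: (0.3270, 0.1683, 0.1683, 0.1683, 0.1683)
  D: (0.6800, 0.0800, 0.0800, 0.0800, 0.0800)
B > C > D > A

Key insight: Entropy is maximized by uniform distributions and minimized by concentrated distributions.

Entropies:
  H(A) = 0.4534 bits
  H(B) = 2.3219 bits
  H(C) = 2.2578 bits
  H(D) = 1.5444 bits

Ranking: B > C > D > A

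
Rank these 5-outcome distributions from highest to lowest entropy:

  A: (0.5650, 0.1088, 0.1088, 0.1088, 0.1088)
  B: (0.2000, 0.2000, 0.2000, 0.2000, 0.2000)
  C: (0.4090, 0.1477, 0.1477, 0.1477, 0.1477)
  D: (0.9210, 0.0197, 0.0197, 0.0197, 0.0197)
B > C > A > D

Key insight: Entropy is maximized by uniform distributions and minimized by concentrated distributions.

Entropies:
  H(A) = 1.8578 bits
  H(B) = 2.3219 bits
  H(C) = 2.1580 bits
  H(D) = 0.5566 bits

Ranking: B > C > A > D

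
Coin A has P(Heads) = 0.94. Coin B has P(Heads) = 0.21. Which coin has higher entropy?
B

For binary distributions, entropy is maximized at p=0.5 and decreases as p moves toward 0 or 1.

H(A) = H(0.94) = 0.3274 bits
H(B) = H(0.21) = 0.7415 bits

Distribution B (p=0.21) is closer to uniform (p=0.5), so it has higher entropy.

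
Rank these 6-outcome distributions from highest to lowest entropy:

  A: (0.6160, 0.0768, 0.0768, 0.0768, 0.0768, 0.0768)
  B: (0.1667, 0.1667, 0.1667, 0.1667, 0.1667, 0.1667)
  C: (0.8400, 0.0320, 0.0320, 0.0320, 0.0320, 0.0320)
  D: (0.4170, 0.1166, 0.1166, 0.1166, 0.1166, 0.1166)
B > D > A > C

Key insight: Entropy is maximized by uniform distributions and minimized by concentrated distributions.

Entropies:
  H(A) = 1.8524 bits
  H(B) = 2.5850 bits
  H(C) = 1.0058 bits
  H(D) = 2.3337 bits

Ranking: B > D > A > C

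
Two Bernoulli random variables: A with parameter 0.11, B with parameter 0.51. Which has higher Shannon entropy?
B

For binary distributions, entropy is maximized at p=0.5 and decreases as p moves toward 0 or 1.

H(A) = H(0.11) = 0.4999 bits
H(B) = H(0.51) = 0.9997 bits

Distribution B (p=0.51) is closer to uniform (p=0.5), so it has higher entropy.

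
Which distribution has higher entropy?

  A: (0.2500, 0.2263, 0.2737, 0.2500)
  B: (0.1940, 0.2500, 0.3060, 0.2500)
A

Both distributions are close to uniform, making this a harder comparison.

H(A) = 1.9968 bits
H(B) = 1.9818 bits

The distribution closer to uniform has higher entropy.
Answer: A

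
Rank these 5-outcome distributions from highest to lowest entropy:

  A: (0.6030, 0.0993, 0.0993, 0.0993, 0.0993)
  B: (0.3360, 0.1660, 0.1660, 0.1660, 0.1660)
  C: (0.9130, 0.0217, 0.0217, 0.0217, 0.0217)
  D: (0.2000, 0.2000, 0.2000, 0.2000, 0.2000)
D > B > A > C

Key insight: Entropy is maximized by uniform distributions and minimized by concentrated distributions.

Entropies:
  H(A) = 1.7632 bits
  H(B) = 2.2489 bits
  H(C) = 0.6004 bits
  H(D) = 2.3219 bits

Ranking: D > B > A > C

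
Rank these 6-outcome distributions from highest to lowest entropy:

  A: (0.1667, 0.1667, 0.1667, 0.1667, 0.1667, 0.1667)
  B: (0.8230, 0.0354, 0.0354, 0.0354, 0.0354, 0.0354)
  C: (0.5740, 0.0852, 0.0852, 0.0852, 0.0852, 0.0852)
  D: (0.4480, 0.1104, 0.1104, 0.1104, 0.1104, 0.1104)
A > D > C > B

Key insight: Entropy is maximized by uniform distributions and minimized by concentrated distributions.

Entropies:
  H(A) = 2.5850 bits
  H(B) = 1.0845 bits
  H(C) = 1.9733 bits
  H(D) = 2.2739 bits

Ranking: A > D > C > B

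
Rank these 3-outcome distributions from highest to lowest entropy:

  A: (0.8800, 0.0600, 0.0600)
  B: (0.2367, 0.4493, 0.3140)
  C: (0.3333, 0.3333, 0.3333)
C > B > A

Key insight: Entropy is maximized by uniform distributions and minimized by concentrated distributions.

- Uniform distributions have maximum entropy log₂(3) = 1.5850 bits
- The more "peaked" or concentrated a distribution, the lower its entropy

Entropies:
  H(A) = 0.6494 bits
  H(B) = 1.5354 bits
  H(C) = 1.5850 bits

Ranking: C > B > A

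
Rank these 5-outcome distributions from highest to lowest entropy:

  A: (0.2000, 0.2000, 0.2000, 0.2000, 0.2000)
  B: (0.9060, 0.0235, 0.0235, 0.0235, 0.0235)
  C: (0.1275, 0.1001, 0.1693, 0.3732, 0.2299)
A > C > B

Key insight: Entropy is maximized by uniform distributions and minimized by concentrated distributions.

- Uniform distributions have maximum entropy log₂(5) = 2.3219 bits
- The more "peaked" or concentrated a distribution, the lower its entropy

Entropies:
  H(A) = 2.3219 bits
  H(B) = 0.6377 bits
  H(C) = 2.1633 bits

Ranking: A > C > B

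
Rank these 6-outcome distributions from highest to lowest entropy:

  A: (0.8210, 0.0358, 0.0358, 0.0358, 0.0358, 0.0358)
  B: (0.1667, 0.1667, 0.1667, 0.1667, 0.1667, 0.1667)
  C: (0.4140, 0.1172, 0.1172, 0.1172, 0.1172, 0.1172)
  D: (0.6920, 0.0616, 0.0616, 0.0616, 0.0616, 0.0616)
B > C > D > A

Key insight: Entropy is maximized by uniform distributions and minimized by concentrated distributions.

Entropies:
  H(A) = 1.0935 bits
  H(B) = 2.5850 bits
  H(C) = 2.3392 bits
  H(D) = 1.6060 bits

Ranking: B > C > D > A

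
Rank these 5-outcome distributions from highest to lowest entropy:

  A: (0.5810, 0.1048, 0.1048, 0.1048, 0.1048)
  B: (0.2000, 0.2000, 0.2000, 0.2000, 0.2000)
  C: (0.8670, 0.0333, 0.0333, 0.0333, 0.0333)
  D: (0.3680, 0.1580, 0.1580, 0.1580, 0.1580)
B > D > A > C

Key insight: Entropy is maximized by uniform distributions and minimized by concentrated distributions.

Entropies:
  H(A) = 1.8190 bits
  H(B) = 2.3219 bits
  H(C) = 0.8316 bits
  H(D) = 2.2131 bits

Ranking: B > D > A > C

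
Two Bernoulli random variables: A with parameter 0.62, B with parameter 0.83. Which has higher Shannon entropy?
A

For binary distributions, entropy is maximized at p=0.5 and decreases as p moves toward 0 or 1.

H(A) = H(0.62) = 0.9580 bits
H(B) = H(0.83) = 0.6577 bits

Distribution A (p=0.62) is closer to uniform (p=0.5), so it has higher entropy.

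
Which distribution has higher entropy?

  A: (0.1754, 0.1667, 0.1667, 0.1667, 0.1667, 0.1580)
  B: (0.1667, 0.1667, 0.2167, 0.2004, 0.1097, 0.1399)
A

Both distributions are close to uniform, making this a harder comparison.

H(A) = 2.5843 bits
H(B) = 2.5512 bits

The distribution closer to uniform has higher entropy.
Answer: A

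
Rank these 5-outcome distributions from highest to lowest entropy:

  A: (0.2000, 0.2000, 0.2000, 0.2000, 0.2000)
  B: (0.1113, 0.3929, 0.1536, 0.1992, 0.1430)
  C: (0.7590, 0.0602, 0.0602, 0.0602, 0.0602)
A > B > C

Key insight: Entropy is maximized by uniform distributions and minimized by concentrated distributions.

- Uniform distributions have maximum entropy log₂(5) = 2.3219 bits
- The more "peaked" or concentrated a distribution, the lower its entropy

Entropies:
  H(A) = 2.3219 bits
  H(B) = 2.1621 bits
  H(C) = 1.2787 bits

Ranking: A > B > C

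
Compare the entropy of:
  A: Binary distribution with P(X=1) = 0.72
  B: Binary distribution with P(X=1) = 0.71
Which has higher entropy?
B

For binary distributions, entropy is maximized at p=0.5 and decreases as p moves toward 0 or 1.

H(A) = H(0.72) = 0.8555 bits
H(B) = H(0.71) = 0.8687 bits

Distribution B (p=0.71) is closer to uniform (p=0.5), so it has higher entropy.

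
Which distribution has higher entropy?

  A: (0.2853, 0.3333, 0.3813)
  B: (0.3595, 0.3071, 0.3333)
B

Both distributions are close to uniform, making this a harder comparison.

H(A) = 1.5750 bits
H(B) = 1.5820 bits

The distribution closer to uniform has higher entropy.
Answer: B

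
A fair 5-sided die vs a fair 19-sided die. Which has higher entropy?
19-sided die

Both are uniform distributions; for uniform over n outcomes, H = log₂(n). H(5-sided) = log₂(5) = 2.322 bits and H(19-sided) = log₂(19) = 4.248 bits. More outcomes in a uniform distribution means higher entropy.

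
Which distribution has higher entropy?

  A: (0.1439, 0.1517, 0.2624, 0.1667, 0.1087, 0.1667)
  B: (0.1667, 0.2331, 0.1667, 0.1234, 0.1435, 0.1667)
B

Both distributions are close to uniform, making this a harder comparison.

H(A) = 2.5313 bits
H(B) = 2.5566 bits

The distribution closer to uniform has higher entropy.
Answer: B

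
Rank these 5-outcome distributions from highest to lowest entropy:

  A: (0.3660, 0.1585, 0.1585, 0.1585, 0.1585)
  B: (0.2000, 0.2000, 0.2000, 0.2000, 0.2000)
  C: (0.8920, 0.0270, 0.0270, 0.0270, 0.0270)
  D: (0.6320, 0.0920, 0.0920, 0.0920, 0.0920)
B > A > D > C

Key insight: Entropy is maximized by uniform distributions and minimized by concentrated distributions.

Entropies:
  H(A) = 2.2156 bits
  H(B) = 2.3219 bits
  H(C) = 0.7099 bits
  H(D) = 1.6851 bits

Ranking: B > A > D > C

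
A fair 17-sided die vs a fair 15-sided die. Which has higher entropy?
17-sided die

Both are uniform distributions; for uniform over n outcomes, H = log₂(n). H(17-sided) = log₂(17) = 4.087 bits and H(15-sided) = log₂(15) = 3.907 bits. More outcomes in a uniform distribution means higher entropy.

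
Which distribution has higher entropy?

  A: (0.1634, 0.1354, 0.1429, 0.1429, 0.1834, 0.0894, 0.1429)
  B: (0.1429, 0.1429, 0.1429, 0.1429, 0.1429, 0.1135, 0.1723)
B

Both distributions are close to uniform, making this a harder comparison.

H(A) = 2.7808 bits
H(B) = 2.7986 bits

The distribution closer to uniform has higher entropy.
Answer: B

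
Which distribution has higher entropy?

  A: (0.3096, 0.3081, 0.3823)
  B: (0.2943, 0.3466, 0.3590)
B

Both distributions are close to uniform, making this a harder comparison.

H(A) = 1.5773 bits
H(B) = 1.5798 bits

The distribution closer to uniform has higher entropy.
Answer: B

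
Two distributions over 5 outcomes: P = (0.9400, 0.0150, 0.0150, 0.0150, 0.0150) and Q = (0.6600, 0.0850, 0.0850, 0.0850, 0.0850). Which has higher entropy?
Q

P is highly concentrated on one outcome (94%), making it nearly deterministic. Q spreads its mass more evenly (max 66%). The more spread-out distribution has higher entropy: H(P) ≈ 0.447 bits, H(Q) ≈ 1.605 bits.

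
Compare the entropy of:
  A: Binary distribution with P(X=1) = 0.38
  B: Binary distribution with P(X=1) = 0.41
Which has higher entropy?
B

For binary distributions, entropy is maximized at p=0.5 and decreases as p moves toward 0 or 1.

H(A) = H(0.38) = 0.9580 bits
H(B) = H(0.41) = 0.9765 bits

Distribution B (p=0.41) is closer to uniform (p=0.5), so it has higher entropy.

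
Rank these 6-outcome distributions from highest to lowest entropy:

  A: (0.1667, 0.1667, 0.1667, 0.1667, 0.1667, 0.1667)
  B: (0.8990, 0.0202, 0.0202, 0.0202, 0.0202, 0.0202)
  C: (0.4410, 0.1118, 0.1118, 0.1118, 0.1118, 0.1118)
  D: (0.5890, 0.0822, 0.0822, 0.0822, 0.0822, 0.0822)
A > C > D > B

Key insight: Entropy is maximized by uniform distributions and minimized by concentrated distributions.

Entropies:
  H(A) = 2.5850 bits
  H(B) = 0.7067 bits
  H(C) = 2.2879 bits
  H(D) = 1.9313 bits

Ranking: A > C > D > B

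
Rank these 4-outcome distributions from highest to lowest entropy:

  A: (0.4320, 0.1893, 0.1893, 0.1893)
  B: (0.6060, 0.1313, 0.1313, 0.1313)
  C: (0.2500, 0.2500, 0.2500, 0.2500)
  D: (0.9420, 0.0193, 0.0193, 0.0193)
C > A > B > D

Key insight: Entropy is maximized by uniform distributions and minimized by concentrated distributions.

Entropies:
  H(A) = 1.8869 bits
  H(B) = 1.5918 bits
  H(C) = 2.0000 bits
  H(D) = 0.4114 bits

Ranking: C > A > B > D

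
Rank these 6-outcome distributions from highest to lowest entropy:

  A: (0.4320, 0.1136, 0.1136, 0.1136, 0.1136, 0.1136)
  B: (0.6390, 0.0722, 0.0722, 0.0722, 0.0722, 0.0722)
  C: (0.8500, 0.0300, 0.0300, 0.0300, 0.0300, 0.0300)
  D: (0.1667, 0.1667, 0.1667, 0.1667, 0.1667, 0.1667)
D > A > B > C

Key insight: Entropy is maximized by uniform distributions and minimized by concentrated distributions.

Entropies:
  H(A) = 2.3055 bits
  H(B) = 1.7817 bits
  H(C) = 0.9581 bits
  H(D) = 2.5850 bits

Ranking: D > A > B > C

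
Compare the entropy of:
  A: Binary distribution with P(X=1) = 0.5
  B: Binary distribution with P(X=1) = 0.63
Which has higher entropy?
A

For binary distributions, entropy is maximized at p=0.5 and decreases as p moves toward 0 or 1.

H(A) = H(0.5) = 1.0000 bits
H(B) = H(0.63) = 0.9507 bits

Distribution A (p=0.5) is closer to uniform (p=0.5), so it has higher entropy.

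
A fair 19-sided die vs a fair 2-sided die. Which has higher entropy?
19-sided die

Both are uniform distributions; for uniform over n outcomes, H = log₂(n). H(19-sided) = log₂(19) = 4.248 bits and H(2-sided) = log₂(2) = 1.000 bits. More outcomes in a uniform distribution means higher entropy.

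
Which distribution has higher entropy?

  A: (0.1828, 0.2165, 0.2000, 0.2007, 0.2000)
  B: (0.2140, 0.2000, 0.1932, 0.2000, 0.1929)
B

Both distributions are close to uniform, making this a harder comparison.

H(A) = 2.3199 bits
H(B) = 2.3209 bits

The distribution closer to uniform has higher entropy.
Answer: B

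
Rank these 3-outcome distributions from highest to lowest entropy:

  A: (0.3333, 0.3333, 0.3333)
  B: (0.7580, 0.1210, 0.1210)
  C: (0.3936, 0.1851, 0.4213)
A > C > B

Key insight: Entropy is maximized by uniform distributions and minimized by concentrated distributions.

- Uniform distributions have maximum entropy log₂(3) = 1.5850 bits
- The more "peaked" or concentrated a distribution, the lower its entropy

Entropies:
  H(A) = 1.5850 bits
  H(B) = 1.0404 bits
  H(C) = 1.5054 bits

Ranking: A > C > B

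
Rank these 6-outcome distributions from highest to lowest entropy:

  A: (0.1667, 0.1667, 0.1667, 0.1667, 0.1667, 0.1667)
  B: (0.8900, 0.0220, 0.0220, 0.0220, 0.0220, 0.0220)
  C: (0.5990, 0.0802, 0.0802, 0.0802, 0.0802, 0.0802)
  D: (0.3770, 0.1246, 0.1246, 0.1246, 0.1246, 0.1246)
A > D > C > B

Key insight: Entropy is maximized by uniform distributions and minimized by concentrated distributions.

Entropies:
  H(A) = 2.5850 bits
  H(B) = 0.7553 bits
  H(C) = 1.9026 bits
  H(D) = 2.4025 bits

Ranking: A > D > C > B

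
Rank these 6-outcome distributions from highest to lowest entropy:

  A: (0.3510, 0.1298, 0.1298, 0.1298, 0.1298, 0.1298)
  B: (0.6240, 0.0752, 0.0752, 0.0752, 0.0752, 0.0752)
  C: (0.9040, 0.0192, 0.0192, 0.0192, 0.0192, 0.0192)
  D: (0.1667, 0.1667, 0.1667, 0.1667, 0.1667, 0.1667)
D > A > B > C

Key insight: Entropy is maximized by uniform distributions and minimized by concentrated distributions.

Entropies:
  H(A) = 2.4419 bits
  H(B) = 1.8282 bits
  H(C) = 0.6791 bits
  H(D) = 2.5850 bits

Ranking: D > A > B > C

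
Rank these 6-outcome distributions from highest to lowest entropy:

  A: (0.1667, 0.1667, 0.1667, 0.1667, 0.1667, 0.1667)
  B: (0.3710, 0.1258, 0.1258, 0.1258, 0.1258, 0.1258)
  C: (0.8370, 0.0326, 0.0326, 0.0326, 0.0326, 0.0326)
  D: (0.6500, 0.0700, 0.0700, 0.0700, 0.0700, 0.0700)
A > B > D > C

Key insight: Entropy is maximized by uniform distributions and minimized by concentrated distributions.

Entropies:
  H(A) = 2.5850 bits
  H(B) = 2.4119 bits
  H(C) = 1.0199 bits
  H(D) = 1.7467 bits

Ranking: A > B > D > C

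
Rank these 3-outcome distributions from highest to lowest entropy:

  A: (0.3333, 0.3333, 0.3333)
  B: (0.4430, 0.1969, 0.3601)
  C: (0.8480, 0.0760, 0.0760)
A > B > C

Key insight: Entropy is maximized by uniform distributions and minimized by concentrated distributions.

- Uniform distributions have maximum entropy log₂(3) = 1.5850 bits
- The more "peaked" or concentrated a distribution, the lower its entropy

Entropies:
  H(A) = 1.5850 bits
  H(B) = 1.5126 bits
  H(C) = 0.7668 bits

Ranking: A > B > C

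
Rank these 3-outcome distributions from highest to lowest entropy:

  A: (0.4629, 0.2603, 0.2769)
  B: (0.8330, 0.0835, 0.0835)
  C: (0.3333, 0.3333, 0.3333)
C > A > B

Key insight: Entropy is maximized by uniform distributions and minimized by concentrated distributions.

- Uniform distributions have maximum entropy log₂(3) = 1.5850 bits
- The more "peaked" or concentrated a distribution, the lower its entropy

Entropies:
  H(A) = 1.5328 bits
  H(B) = 0.8178 bits
  H(C) = 1.5850 bits

Ranking: C > A > B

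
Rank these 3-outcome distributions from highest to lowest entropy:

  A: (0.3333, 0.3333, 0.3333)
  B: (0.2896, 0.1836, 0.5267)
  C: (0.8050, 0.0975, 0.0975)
A > B > C

Key insight: Entropy is maximized by uniform distributions and minimized by concentrated distributions.

- Uniform distributions have maximum entropy log₂(3) = 1.5850 bits
- The more "peaked" or concentrated a distribution, the lower its entropy

Entropies:
  H(A) = 1.5850 bits
  H(B) = 1.4539 bits
  H(C) = 0.9068 bits

Ranking: A > B > C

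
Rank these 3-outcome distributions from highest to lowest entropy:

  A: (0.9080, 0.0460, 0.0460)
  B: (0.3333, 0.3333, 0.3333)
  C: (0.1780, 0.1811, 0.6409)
B > C > A

Key insight: Entropy is maximized by uniform distributions and minimized by concentrated distributions.

- Uniform distributions have maximum entropy log₂(3) = 1.5850 bits
- The more "peaked" or concentrated a distribution, the lower its entropy

Entropies:
  H(A) = 0.5351 bits
  H(B) = 1.5850 bits
  H(C) = 1.3010 bits

Ranking: B > C > A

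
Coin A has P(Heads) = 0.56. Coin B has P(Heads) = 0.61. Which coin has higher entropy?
A

For binary distributions, entropy is maximized at p=0.5 and decreases as p moves toward 0 or 1.

H(A) = H(0.56) = 0.9896 bits
H(B) = H(0.61) = 0.9648 bits

Distribution A (p=0.56) is closer to uniform (p=0.5), so it has higher entropy.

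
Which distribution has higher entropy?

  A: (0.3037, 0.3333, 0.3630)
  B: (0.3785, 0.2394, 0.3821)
A

Both distributions are close to uniform, making this a harder comparison.

H(A) = 1.5812 bits
H(B) = 1.5546 bits

The distribution closer to uniform has higher entropy.
Answer: A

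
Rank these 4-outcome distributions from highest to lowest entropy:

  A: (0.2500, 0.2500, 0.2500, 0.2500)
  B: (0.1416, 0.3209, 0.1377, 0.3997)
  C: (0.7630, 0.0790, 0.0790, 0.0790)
A > B > C

Key insight: Entropy is maximized by uniform distributions and minimized by concentrated distributions.

- Uniform distributions have maximum entropy log₂(4) = 2.0000 bits
- The more "peaked" or concentrated a distribution, the lower its entropy

Entropies:
  H(A) = 2.0000 bits
  H(B) = 1.8483 bits
  H(C) = 1.1657 bits

Ranking: A > B > C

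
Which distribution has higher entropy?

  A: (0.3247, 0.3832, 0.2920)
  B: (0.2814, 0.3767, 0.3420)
A

Both distributions are close to uniform, making this a harder comparison.

H(A) = 1.5758 bits
H(B) = 1.5747 bits

The distribution closer to uniform has higher entropy.
Answer: A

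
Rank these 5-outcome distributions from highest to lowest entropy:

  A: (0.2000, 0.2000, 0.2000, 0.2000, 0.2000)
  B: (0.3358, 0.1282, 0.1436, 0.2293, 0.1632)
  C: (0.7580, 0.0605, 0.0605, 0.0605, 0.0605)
A > B > C

Key insight: Entropy is maximized by uniform distributions and minimized by concentrated distributions.

- Uniform distributions have maximum entropy log₂(5) = 2.3219 bits
- The more "peaked" or concentrated a distribution, the lower its entropy

Entropies:
  H(A) = 2.3219 bits
  H(B) = 2.2246 bits
  H(C) = 1.2824 bits

Ranking: A > B > C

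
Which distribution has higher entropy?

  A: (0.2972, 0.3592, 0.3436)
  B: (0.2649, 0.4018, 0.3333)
A

Both distributions are close to uniform, making this a harder comparison.

H(A) = 1.5804 bits
H(B) = 1.5645 bits

The distribution closer to uniform has higher entropy.
Answer: A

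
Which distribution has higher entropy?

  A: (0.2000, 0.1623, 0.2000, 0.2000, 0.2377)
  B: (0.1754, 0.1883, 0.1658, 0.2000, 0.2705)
A

Both distributions are close to uniform, making this a harder comparison.

H(A) = 2.3116 bits
H(B) = 2.2985 bits

The distribution closer to uniform has higher entropy.
Answer: A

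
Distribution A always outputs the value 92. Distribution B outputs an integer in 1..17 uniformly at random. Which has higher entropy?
B

A is deterministic, so H(A) = 0. B is uniform over 17 outcomes, so H(B) = log₂(17) = 4.087 bits. Any distribution with genuine randomness has higher entropy than a deterministic one.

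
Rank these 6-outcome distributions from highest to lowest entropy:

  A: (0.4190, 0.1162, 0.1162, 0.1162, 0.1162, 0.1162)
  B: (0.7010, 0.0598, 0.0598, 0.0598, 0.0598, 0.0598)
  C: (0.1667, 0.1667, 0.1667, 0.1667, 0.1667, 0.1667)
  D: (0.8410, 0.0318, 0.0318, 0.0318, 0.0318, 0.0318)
C > A > B > D

Key insight: Entropy is maximized by uniform distributions and minimized by concentrated distributions.

Entropies:
  H(A) = 2.3300 bits
  H(B) = 1.5743 bits
  H(C) = 2.5850 bits
  H(D) = 1.0011 bits

Ranking: C > A > B > D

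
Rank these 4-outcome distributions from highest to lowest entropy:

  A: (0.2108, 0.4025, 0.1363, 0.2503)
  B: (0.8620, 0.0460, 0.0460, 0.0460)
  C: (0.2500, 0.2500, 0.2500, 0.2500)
C > A > B

Key insight: Entropy is maximized by uniform distributions and minimized by concentrated distributions.

- Uniform distributions have maximum entropy log₂(4) = 2.0000 bits
- The more "peaked" or concentrated a distribution, the lower its entropy

Entropies:
  H(A) = 1.8940 bits
  H(B) = 0.7977 bits
  H(C) = 2.0000 bits

Ranking: C > A > B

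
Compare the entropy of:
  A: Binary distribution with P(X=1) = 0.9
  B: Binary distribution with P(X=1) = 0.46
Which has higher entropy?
B

For binary distributions, entropy is maximized at p=0.5 and decreases as p moves toward 0 or 1.

H(A) = H(0.9) = 0.4690 bits
H(B) = H(0.46) = 0.9954 bits

Distribution B (p=0.46) is closer to uniform (p=0.5), so it has higher entropy.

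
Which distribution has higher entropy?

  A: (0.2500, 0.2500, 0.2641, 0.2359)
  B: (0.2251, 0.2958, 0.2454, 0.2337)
A

Both distributions are close to uniform, making this a harder comparison.

H(A) = 1.9989 bits
H(B) = 1.9916 bits

The distribution closer to uniform has higher entropy.
Answer: A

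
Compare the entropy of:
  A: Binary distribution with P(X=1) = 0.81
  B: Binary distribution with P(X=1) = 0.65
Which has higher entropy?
B

For binary distributions, entropy is maximized at p=0.5 and decreases as p moves toward 0 or 1.

H(A) = H(0.81) = 0.7015 bits
H(B) = H(0.65) = 0.9341 bits

Distribution B (p=0.65) is closer to uniform (p=0.5), so it has higher entropy.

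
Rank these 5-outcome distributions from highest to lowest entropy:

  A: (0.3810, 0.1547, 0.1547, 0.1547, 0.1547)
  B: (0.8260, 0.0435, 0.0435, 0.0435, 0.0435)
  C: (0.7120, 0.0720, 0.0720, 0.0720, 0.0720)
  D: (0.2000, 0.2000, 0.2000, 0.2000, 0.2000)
D > A > C > B

Key insight: Entropy is maximized by uniform distributions and minimized by concentrated distributions.

Entropies:
  H(A) = 2.1967 bits
  H(B) = 1.0148 bits
  H(C) = 1.4421 bits
  H(D) = 2.3219 bits

Ranking: D > A > C > B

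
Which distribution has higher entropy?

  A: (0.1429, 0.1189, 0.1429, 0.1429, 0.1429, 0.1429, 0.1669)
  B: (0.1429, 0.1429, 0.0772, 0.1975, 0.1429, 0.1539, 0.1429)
A

Both distributions are close to uniform, making this a harder comparison.

H(A) = 2.8015 bits
H(B) = 2.7671 bits

The distribution closer to uniform has higher entropy.
Answer: A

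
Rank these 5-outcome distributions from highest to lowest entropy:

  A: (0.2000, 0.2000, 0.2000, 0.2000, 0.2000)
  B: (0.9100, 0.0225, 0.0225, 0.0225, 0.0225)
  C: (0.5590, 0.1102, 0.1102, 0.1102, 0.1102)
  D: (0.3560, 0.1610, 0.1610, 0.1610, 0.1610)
A > D > C > B

Key insight: Entropy is maximized by uniform distributions and minimized by concentrated distributions.

Entropies:
  H(A) = 2.3219 bits
  H(B) = 0.6165 bits
  H(C) = 1.8719 bits
  H(D) = 2.2273 bits

Ranking: A > D > C > B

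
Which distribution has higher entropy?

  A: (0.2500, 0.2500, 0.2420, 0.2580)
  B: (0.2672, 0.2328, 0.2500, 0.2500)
A

Both distributions are close to uniform, making this a harder comparison.

H(A) = 1.9996 bits
H(B) = 1.9983 bits

The distribution closer to uniform has higher entropy.
Answer: A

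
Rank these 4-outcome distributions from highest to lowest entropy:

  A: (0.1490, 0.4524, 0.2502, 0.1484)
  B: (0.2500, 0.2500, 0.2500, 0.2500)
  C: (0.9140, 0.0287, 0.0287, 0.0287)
B > A > C

Key insight: Entropy is maximized by uniform distributions and minimized by concentrated distributions.

- Uniform distributions have maximum entropy log₂(4) = 2.0000 bits
- The more "peaked" or concentrated a distribution, the lower its entropy

Entropies:
  H(A) = 1.8355 bits
  H(B) = 2.0000 bits
  H(C) = 0.5593 bits

Ranking: B > A > C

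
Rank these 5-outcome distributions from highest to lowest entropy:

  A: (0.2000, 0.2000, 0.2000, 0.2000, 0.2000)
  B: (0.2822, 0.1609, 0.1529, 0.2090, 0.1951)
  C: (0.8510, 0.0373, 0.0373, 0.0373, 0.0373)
A > B > C

Key insight: Entropy is maximized by uniform distributions and minimized by concentrated distributions.

- Uniform distributions have maximum entropy log₂(5) = 2.3219 bits
- The more "peaked" or concentrated a distribution, the lower its entropy

Entropies:
  H(A) = 2.3219 bits
  H(B) = 2.2853 bits
  H(C) = 0.9053 bits

Ranking: A > B > C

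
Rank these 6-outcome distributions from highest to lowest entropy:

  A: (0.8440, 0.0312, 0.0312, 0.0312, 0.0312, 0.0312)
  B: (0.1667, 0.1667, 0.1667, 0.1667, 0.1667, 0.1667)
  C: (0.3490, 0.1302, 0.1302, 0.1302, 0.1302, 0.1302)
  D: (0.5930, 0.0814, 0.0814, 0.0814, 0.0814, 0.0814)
B > C > D > A

Key insight: Entropy is maximized by uniform distributions and minimized by concentrated distributions.

Entropies:
  H(A) = 0.9869 bits
  H(B) = 2.5850 bits
  H(C) = 2.4447 bits
  H(D) = 1.9199 bits

Ranking: B > C > D > A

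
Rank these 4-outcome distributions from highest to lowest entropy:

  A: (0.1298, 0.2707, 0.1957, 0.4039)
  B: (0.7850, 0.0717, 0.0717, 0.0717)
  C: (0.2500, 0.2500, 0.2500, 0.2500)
C > A > B

Key insight: Entropy is maximized by uniform distributions and minimized by concentrated distributions.

- Uniform distributions have maximum entropy log₂(4) = 2.0000 bits
- The more "peaked" or concentrated a distribution, the lower its entropy

Entropies:
  H(A) = 1.8814 bits
  H(B) = 1.0917 bits
  H(C) = 2.0000 bits

Ranking: C > A > B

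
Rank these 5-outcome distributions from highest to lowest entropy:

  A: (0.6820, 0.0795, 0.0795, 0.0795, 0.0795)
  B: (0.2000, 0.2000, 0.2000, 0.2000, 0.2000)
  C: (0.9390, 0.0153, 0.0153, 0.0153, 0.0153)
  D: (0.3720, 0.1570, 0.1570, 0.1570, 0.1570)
B > D > A > C

Key insight: Entropy is maximized by uniform distributions and minimized by concentrated distributions.

Entropies:
  H(A) = 1.5382 bits
  H(B) = 2.3219 bits
  H(C) = 0.4534 bits
  H(D) = 2.2082 bits

Ranking: B > D > A > C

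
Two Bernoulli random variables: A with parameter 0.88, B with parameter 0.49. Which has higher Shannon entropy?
B

For binary distributions, entropy is maximized at p=0.5 and decreases as p moves toward 0 or 1.

H(A) = H(0.88) = 0.5294 bits
H(B) = H(0.49) = 0.9997 bits

Distribution B (p=0.49) is closer to uniform (p=0.5), so it has higher entropy.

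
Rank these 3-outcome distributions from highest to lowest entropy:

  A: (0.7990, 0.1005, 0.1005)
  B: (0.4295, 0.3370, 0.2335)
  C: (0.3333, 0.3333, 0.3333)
C > B > A

Key insight: Entropy is maximized by uniform distributions and minimized by concentrated distributions.

- Uniform distributions have maximum entropy log₂(3) = 1.5850 bits
- The more "peaked" or concentrated a distribution, the lower its entropy

Entropies:
  H(A) = 0.9249 bits
  H(B) = 1.5425 bits
  H(C) = 1.5850 bits

Ranking: C > B > A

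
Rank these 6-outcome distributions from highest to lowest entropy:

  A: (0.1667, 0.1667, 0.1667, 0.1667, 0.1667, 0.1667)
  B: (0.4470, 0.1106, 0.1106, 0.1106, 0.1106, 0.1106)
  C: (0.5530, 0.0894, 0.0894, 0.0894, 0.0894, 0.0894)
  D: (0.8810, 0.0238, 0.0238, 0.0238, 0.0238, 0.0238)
A > B > C > D

Key insight: Entropy is maximized by uniform distributions and minimized by concentrated distributions.

Entropies:
  H(A) = 2.5850 bits
  H(B) = 2.2759 bits
  H(C) = 2.0298 bits
  H(D) = 0.8028 bits

Ranking: A > B > C > D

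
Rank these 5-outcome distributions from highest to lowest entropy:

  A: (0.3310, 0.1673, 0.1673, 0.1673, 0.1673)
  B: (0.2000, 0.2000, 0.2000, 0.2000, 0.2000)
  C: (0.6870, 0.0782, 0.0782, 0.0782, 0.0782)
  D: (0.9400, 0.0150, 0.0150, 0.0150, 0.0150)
B > A > C > D

Key insight: Entropy is maximized by uniform distributions and minimized by concentrated distributions.

Entropies:
  H(A) = 2.2539 bits
  H(B) = 2.3219 bits
  H(C) = 1.5226 bits
  H(D) = 0.4474 bits

Ranking: B > A > C > D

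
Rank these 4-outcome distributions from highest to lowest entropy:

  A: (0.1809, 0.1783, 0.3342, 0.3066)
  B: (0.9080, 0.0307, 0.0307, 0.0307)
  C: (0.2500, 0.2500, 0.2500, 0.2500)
C > A > B

Key insight: Entropy is maximized by uniform distributions and minimized by concentrated distributions.

- Uniform distributions have maximum entropy log₂(4) = 2.0000 bits
- The more "peaked" or concentrated a distribution, the lower its entropy

Entropies:
  H(A) = 1.9411 bits
  H(B) = 0.5889 bits
  H(C) = 2.0000 bits

Ranking: C > A > B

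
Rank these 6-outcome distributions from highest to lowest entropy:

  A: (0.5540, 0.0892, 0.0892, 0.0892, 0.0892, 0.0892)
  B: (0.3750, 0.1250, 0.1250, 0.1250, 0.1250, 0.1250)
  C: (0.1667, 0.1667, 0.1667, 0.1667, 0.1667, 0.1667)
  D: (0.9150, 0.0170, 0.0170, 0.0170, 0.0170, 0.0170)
C > B > A > D

Key insight: Entropy is maximized by uniform distributions and minimized by concentrated distributions.

Entropies:
  H(A) = 2.0271 bits
  H(B) = 2.4056 bits
  H(C) = 2.5850 bits
  H(D) = 0.6169 bits

Ranking: C > B > A > D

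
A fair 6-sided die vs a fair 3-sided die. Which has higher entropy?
6-sided die

Both are uniform distributions; for uniform over n outcomes, H = log₂(n). H(6-sided) = log₂(6) = 2.585 bits and H(3-sided) = log₂(3) = 1.585 bits. More outcomes in a uniform distribution means higher entropy.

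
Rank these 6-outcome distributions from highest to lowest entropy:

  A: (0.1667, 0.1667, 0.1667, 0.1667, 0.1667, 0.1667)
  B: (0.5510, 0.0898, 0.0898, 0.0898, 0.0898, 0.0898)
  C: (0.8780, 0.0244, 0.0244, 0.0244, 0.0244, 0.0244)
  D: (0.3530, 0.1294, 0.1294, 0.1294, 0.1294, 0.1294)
A > D > B > C

Key insight: Entropy is maximized by uniform distributions and minimized by concentrated distributions.

Entropies:
  H(A) = 2.5850 bits
  H(B) = 2.0350 bits
  H(C) = 0.8184 bits
  H(D) = 2.4390 bits

Ranking: A > D > B > C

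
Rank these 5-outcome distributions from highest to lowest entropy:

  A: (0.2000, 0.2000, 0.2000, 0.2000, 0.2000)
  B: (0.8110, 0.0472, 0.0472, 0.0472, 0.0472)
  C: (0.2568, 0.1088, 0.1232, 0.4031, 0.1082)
A > C > B

Key insight: Entropy is maximized by uniform distributions and minimized by concentrated distributions.

- Uniform distributions have maximum entropy log₂(5) = 2.3219 bits
- The more "peaked" or concentrated a distribution, the lower its entropy

Entropies:
  H(A) = 2.3219 bits
  H(B) = 1.0774 bits
  H(C) = 2.0995 bits

Ranking: A > C > B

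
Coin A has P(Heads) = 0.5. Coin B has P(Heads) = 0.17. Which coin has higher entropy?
A

For binary distributions, entropy is maximized at p=0.5 and decreases as p moves toward 0 or 1.

H(A) = H(0.5) = 1.0000 bits
H(B) = H(0.17) = 0.6577 bits

Distribution A (p=0.5) is closer to uniform (p=0.5), so it has higher entropy.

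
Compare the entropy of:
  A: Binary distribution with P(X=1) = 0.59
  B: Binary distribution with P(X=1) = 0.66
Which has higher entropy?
A

For binary distributions, entropy is maximized at p=0.5 and decreases as p moves toward 0 or 1.

H(A) = H(0.59) = 0.9765 bits
H(B) = H(0.66) = 0.9248 bits

Distribution A (p=0.59) is closer to uniform (p=0.5), so it has higher entropy.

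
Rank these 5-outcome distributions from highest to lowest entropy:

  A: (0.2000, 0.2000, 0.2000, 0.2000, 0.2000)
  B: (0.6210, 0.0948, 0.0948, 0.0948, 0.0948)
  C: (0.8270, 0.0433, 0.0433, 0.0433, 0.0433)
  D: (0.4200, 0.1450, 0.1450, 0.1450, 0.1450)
A > D > B > C

Key insight: Entropy is maximized by uniform distributions and minimized by concentrated distributions.

Entropies:
  H(A) = 2.3219 bits
  H(B) = 1.7153 bits
  H(C) = 1.0105 bits
  H(D) = 2.1415 bits

Ranking: A > D > B > C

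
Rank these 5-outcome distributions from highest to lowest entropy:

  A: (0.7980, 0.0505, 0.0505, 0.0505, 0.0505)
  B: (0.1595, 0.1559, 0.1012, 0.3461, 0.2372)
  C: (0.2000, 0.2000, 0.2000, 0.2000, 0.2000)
C > B > A

Key insight: Entropy is maximized by uniform distributions and minimized by concentrated distributions.

- Uniform distributions have maximum entropy log₂(5) = 2.3219 bits
- The more "peaked" or concentrated a distribution, the lower its entropy

Entropies:
  H(A) = 1.1299 bits
  H(B) = 2.1971 bits
  H(C) = 2.3219 bits

Ranking: C > B > A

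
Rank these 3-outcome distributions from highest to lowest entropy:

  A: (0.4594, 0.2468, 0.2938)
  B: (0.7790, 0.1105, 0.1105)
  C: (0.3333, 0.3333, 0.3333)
C > A > B

Key insight: Entropy is maximized by uniform distributions and minimized by concentrated distributions.

- Uniform distributions have maximum entropy log₂(3) = 1.5850 bits
- The more "peaked" or concentrated a distribution, the lower its entropy

Entropies:
  H(A) = 1.5329 bits
  H(B) = 0.9830 bits
  H(C) = 1.5850 bits

Ranking: C > A > B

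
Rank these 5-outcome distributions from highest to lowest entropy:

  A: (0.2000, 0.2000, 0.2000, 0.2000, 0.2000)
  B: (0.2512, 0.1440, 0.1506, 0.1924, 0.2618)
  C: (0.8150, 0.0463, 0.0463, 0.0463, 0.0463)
A > B > C

Key insight: Entropy is maximized by uniform distributions and minimized by concentrated distributions.

- Uniform distributions have maximum entropy log₂(5) = 2.3219 bits
- The more "peaked" or concentrated a distribution, the lower its entropy

Entropies:
  H(A) = 2.3219 bits
  H(B) = 2.2782 bits
  H(C) = 1.0609 bits

Ranking: A > B > C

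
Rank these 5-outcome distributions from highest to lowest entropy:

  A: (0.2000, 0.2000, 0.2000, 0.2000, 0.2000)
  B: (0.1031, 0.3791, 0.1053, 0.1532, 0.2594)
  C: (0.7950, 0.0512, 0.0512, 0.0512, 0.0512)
A > B > C

Key insight: Entropy is maximized by uniform distributions and minimized by concentrated distributions.

- Uniform distributions have maximum entropy log₂(5) = 2.3219 bits
- The more "peaked" or concentrated a distribution, the lower its entropy

Entropies:
  H(A) = 2.3219 bits
  H(B) = 2.1299 bits
  H(C) = 1.1418 bits

Ranking: A > B > C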